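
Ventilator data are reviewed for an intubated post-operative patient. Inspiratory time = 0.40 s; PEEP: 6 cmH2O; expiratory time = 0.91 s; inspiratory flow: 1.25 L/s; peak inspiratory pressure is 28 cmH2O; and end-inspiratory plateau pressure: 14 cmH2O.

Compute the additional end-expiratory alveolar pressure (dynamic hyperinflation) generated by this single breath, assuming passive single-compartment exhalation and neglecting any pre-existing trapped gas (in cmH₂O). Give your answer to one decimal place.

2.2

Vt = flow × Ti = 1.25 L/s × 0.40 s × 1000 mL/L = 500.0 mL.
R = (PIP − Pplat)/V̇ = (28 − 14) / 1.25 = 14.0/1.25 = 11.2 cmH2O·s/L.
C = Vt/(Pplat − PEEP) = 500.0 / (14 − 6) = 500.0/8.0 = 62.5 mL/cmH2O.
τ = R × C = 11.2 × 0.0625 L/cmH2O = 0.7 s.
Fraction remaining = e^(−Te/τ) = e^(−0.91/0.7) = 0.2725; trapped volume = 500.0 × 0.2725 = 136.25 mL.
Additional alveolar pressure from trapping ≈ V_trapped / C = 136.25 / 62.5 = 2.18 cmH2O.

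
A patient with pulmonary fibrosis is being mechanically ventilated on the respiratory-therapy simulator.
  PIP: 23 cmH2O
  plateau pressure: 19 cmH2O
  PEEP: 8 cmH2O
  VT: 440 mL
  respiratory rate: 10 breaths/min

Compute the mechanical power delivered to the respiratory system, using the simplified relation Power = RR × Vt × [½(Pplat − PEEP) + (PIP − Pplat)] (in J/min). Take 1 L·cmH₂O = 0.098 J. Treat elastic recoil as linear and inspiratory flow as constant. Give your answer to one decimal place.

4.1

Per-breath work = Vt × [½(Pplat−PEEP) + (PIP−Pplat)] = 0.440 × [0.5×11.0 + 4.0] = 0.440 × 9.5 = 4.18 L·cmH2O.
Power = 10 × 4.18 = 41.8 L·cmH2O/min.
× 0.098 J/(L·cmH2O) → 4.096 J/min.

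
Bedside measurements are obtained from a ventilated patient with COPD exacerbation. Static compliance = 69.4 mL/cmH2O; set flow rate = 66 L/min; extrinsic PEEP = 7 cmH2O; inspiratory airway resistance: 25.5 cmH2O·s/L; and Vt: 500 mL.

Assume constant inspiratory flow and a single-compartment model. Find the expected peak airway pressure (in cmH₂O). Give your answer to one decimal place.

42.3

Flow: 66 L/min ÷ 60 = 1.1 L/s.
Equation of motion (constant flow): PIP = Vt/C + R·V̇ + PEEP.
PIP = 500/69.4 + 25.5×1.1 + 7 = 7.205 + 28.05 + 7 = 42.255 cmH2O.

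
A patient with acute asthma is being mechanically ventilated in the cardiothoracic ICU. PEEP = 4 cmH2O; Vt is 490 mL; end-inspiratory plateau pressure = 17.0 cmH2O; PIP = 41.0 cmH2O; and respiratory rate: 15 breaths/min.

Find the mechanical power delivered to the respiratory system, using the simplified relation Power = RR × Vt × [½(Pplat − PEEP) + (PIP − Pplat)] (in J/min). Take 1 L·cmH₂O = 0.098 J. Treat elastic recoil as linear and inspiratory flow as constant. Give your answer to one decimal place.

Per-breath work = Vt × [½(Pplat−PEEP) + (PIP−Pplat)] = 0.490 × [0.5×13.0 + 24.0] = 0.490 × 30.5 = 14.945 L·cmH2O.
Power = 15 × 14.945 = 224.18 L·cmH2O/min.
× 0.098 J/(L·cmH2O) → 21.97 J/min.

22.0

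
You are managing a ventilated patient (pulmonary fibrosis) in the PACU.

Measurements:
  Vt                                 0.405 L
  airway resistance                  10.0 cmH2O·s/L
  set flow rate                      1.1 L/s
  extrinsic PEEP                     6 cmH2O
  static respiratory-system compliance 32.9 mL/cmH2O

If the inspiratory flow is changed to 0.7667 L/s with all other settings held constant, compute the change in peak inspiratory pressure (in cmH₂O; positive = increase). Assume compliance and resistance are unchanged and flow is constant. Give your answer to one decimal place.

PIP = Vt/C + R·V̇ + PEEP (constant-flow equation of motion).
Only the resistive term changes: ΔPIP = R × ΔV̇ = 10.0 × (0.7667 − 1.1) = 10.0 × -0.3333 = -3.333 cmH2O.

-3.3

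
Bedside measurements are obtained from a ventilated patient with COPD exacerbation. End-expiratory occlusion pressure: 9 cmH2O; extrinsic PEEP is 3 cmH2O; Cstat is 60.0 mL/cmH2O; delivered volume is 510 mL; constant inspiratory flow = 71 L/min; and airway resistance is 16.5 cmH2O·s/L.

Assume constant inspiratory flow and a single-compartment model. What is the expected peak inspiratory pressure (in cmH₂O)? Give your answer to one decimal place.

37.0

Flow: 71 L/min ÷ 60 = 1.1833 L/s.
Total PEEP = 9 cmH2O (set 3 + intrinsic 6); this is the baseline alveolar pressure.
Equation of motion (constant flow): PIP = Vt/C + R·V̇ + PEEP.
PIP = 510/60.0 + 16.5×1.1833 + 9 = 8.5 + 19.524 + 9 = 37.024 cmH2O.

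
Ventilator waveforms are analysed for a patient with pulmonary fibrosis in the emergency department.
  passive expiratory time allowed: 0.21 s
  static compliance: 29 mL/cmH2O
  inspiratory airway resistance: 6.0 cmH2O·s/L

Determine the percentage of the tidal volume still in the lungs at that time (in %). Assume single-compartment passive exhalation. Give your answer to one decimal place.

τ = R × C = 6.0 × 29 mL/cmH2O = 6.0 × 0.029 L/cmH2O = 0.174 s.
Passive exhalation: V(t)/V₀ = e^(−t/τ) = e^(−0.21/0.174) = 0.2991.
Fraction remaining = 0.2991 → 29.91%.

29.9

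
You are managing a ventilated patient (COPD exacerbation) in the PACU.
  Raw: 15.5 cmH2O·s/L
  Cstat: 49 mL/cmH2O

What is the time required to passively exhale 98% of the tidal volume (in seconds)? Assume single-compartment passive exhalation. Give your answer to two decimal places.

2.97

τ = R × C = 15.5 × 49 mL/cmH2O = 15.5 × 0.049 L/cmH2O = 0.7595 s.
Exhaled fraction f = 1 − e^(−t/τ) → t = −τ·ln(1 − f) = −0.7595·ln(0.02) = 2.971 s.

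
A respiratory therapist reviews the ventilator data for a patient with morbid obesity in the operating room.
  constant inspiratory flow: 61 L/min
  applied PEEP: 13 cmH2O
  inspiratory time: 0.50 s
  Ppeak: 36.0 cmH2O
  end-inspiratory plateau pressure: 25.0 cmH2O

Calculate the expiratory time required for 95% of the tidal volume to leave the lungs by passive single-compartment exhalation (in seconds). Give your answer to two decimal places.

1.37

Flow: 61 L/min ÷ 60 = 1.0167 L/s.
Vt = flow × Ti = 1.0167 L/s × 0.50 s × 1000 mL/L = 508.35 mL.
R = (PIP − Pplat)/V̇ = (36.0 − 25.0) / 1.0167 = 11.0/1.0167 = 10.819 cmH2O·s/L.
C = Vt/(Pplat − PEEP) = 508.35 / (25.0 − 13) = 508.35/12.0 = 42.363 mL/cmH2O.
τ = R × C = 10.819 × 0.04236 L/cmH2O = 0.4583 s.
t = −τ·ln(1 − 0.95) = −0.4583·ln(0.05) = 1.373 s.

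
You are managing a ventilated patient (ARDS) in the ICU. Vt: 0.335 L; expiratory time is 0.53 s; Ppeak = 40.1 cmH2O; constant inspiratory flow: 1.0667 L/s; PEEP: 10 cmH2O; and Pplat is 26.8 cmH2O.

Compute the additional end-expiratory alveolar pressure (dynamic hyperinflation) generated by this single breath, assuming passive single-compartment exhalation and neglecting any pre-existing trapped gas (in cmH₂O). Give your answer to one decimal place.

2.0

R = (PIP − Pplat)/V̇ = (40.1 − 26.8) / 1.0667 = 13.3/1.0667 = 12.468 cmH2O·s/L.
C = Vt/(Pplat − PEEP) = 335.0 / (26.8 − 10) = 335.0/16.8 = 19.94 mL/cmH2O.
τ = R × C = 12.468 × 0.01994 L/cmH2O = 0.2486 s.
Fraction remaining = e^(−Te/τ) = e^(−0.53/0.2486) = 0.1186; trapped volume = 335.0 × 0.1186 = 39.731 mL.
Additional alveolar pressure from trapping ≈ V_trapped / C = 39.731 / 19.94 = 1.993 cmH2O.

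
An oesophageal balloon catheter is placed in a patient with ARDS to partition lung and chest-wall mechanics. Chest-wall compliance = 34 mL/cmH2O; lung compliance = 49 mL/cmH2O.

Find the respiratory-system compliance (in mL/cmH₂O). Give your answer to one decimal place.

Lung and chest wall are elastances in series: 1/Crs = 1/CL + 1/Ccw.
1/Crs = 1/49 + 1/34 = 0.04982.
Crs = 20.072 mL/cmH2O.

20.1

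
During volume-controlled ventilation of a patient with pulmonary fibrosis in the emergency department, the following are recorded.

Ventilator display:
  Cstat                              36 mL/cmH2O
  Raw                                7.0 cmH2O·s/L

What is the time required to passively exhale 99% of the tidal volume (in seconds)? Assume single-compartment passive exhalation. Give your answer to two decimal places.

1.16

τ = R × C = 7.0 × 36 mL/cmH2O = 7.0 × 0.036 L/cmH2O = 0.252 s.
Exhaled fraction f = 1 − e^(−t/τ) → t = −τ·ln(1 − f) = −0.252·ln(0.01) = 1.161 s.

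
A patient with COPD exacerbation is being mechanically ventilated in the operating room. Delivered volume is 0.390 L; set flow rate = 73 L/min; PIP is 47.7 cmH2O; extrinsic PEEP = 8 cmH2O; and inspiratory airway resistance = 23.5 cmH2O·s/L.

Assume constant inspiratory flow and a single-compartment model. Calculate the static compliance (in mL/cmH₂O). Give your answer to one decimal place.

Flow: 73 L/min ÷ 60 = 1.2167 L/s.
Equation of motion (constant flow): PIP = Vt/C + R·V̇ + PEEP.
Vt/C = PIP − R·V̇ − PEEP = 47.7 − 23.5×1.2167 − 8 = 47.7 − 28.592 − 8 = 11.108 cmH2O.
C = Vt / 11.108 = 390 / 11.108 = 35.11 mL/cmH2O.

35.1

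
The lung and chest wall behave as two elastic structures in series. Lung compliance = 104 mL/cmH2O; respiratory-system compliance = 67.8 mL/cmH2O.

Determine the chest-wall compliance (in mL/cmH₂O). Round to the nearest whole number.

195

1/Ccw = 1/Crs − 1/CL.
1/Ccw = 1/67.8 − 1/104 = 0.005134.
Ccw = 194.78 mL/cmH2O.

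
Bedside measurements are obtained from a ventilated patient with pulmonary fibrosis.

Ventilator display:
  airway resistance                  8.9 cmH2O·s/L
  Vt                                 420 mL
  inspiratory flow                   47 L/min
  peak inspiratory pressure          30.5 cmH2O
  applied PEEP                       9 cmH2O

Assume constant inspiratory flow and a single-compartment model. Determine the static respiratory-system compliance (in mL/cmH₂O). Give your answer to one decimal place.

28.9

Flow: 47 L/min ÷ 60 = 0.7833 L/s.
Equation of motion (constant flow): PIP = Vt/C + R·V̇ + PEEP.
Vt/C = PIP − R·V̇ − PEEP = 30.5 − 8.9×0.7833 − 9 = 30.5 − 6.971 − 9 = 14.529 cmH2O.
C = Vt / 14.529 = 420 / 14.529 = 28.908 mL/cmH2O.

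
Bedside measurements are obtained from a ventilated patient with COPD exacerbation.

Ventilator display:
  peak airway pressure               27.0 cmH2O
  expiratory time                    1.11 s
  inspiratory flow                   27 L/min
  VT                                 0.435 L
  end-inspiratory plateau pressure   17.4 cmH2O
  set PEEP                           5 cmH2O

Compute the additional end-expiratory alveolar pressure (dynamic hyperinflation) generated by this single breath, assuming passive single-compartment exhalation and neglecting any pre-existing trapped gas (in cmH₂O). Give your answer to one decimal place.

2.8

Flow: 27 L/min ÷ 60 = 0.45 L/s.
R = (PIP − Pplat)/V̇ = (27.0 − 17.4) / 0.45 = 9.6/0.45 = 21.333 cmH2O·s/L.
C = Vt/(Pplat − PEEP) = 435.0 / (17.4 − 5) = 435.0/12.4 = 35.081 mL/cmH2O.
τ = R × C = 21.333 × 0.03508 L/cmH2O = 0.7484 s.
Fraction remaining = e^(−Te/τ) = e^(−1.11/0.7484) = 0.2269; trapped volume = 435.0 × 0.2269 = 98.702 mL.
Additional alveolar pressure from trapping ≈ V_trapped / C = 98.702 / 35.081 = 2.814 cmH2O.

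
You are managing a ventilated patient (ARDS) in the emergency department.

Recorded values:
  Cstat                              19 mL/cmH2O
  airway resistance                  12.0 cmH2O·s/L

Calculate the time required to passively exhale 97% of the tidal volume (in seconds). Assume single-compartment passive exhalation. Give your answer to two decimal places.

0.80

τ = R × C = 12.0 × 19 mL/cmH2O = 12.0 × 0.019 L/cmH2O = 0.228 s.
Exhaled fraction f = 1 − e^(−t/τ) → t = −τ·ln(1 − f) = −0.228·ln(0.03) = 0.7995 s.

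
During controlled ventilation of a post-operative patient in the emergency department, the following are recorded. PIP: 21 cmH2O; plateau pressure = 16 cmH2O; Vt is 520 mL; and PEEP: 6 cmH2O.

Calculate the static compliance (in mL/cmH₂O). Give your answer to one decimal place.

52.0

Cstat = Vt / (Pplat − PEEP) = 520 / (16 − 6) = 520 / 10.0 = 52.0 mL/cmH2O.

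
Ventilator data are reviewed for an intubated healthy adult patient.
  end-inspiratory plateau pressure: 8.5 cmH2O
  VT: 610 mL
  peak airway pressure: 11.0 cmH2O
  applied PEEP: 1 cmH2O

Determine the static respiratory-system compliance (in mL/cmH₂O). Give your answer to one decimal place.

81.3

Cstat = Vt / (Pplat − PEEP) = 610 / (8.5 − 1) = 610 / 7.5 = 81.333 mL/cmH2O.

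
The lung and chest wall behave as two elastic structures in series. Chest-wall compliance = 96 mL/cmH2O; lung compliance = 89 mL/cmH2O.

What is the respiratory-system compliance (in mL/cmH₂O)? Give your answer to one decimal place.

Lung and chest wall are elastances in series: 1/Crs = 1/CL + 1/Ccw.
1/Crs = 1/89 + 1/96 = 0.02165.
Crs = 46.189 mL/cmH2O.

46.2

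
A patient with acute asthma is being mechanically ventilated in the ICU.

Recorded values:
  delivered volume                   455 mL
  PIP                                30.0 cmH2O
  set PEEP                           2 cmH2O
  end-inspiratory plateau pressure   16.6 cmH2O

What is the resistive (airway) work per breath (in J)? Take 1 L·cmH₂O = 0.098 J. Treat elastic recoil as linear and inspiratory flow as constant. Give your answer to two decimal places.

With constant inspiratory flow the resistive pressure is constant at PIP − Pplat = 30.0 − 16.6 = 13.4 cmH2O, so resistive work = 13.4 × 0.455 = 6.097 L·cmH2O.
× 0.098 J/(L·cmH2O) → 0.5975 J.

0.60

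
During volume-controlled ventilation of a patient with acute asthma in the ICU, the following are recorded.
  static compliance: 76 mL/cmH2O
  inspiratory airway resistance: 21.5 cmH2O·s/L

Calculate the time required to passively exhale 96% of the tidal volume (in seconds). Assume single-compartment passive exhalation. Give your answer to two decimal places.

5.26

τ = R × C = 21.5 × 76 mL/cmH2O = 21.5 × 0.076 L/cmH2O = 1.634 s.
Exhaled fraction f = 1 − e^(−t/τ) → t = −τ·ln(1 − f) = −1.634·ln(0.04) = 5.26 s.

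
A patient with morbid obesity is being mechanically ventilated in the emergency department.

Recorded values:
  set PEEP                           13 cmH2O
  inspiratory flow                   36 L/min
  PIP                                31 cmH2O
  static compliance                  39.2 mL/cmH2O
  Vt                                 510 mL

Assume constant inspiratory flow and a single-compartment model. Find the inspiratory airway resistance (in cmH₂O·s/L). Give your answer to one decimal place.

8.3

Flow: 36 L/min ÷ 60 = 0.6 L/s.
Equation of motion (constant flow): PIP = Vt/C + R·V̇ + PEEP.
R·V̇ = PIP − Vt/C − PEEP = 31 − 510/39.2 − 13 = 31 − 13.01 − 13 = 4.99 cmH2O.
R = 4.99 / 0.6 = 8.317 cmH2O·s/L.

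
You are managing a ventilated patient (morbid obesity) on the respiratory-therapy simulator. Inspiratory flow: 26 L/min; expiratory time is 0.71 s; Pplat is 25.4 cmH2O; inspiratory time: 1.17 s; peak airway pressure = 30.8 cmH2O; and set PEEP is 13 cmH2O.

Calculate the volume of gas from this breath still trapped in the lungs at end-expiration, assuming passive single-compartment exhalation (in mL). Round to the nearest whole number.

126

Flow: 26 L/min ÷ 60 = 0.4333 L/s.
Vt = flow × Ti = 0.4333 L/s × 1.17 s × 1000 mL/L = 506.96 mL.
R = (PIP − Pplat)/V̇ = (30.8 − 25.4) / 0.4333 = 5.4/0.4333 = 12.462 cmH2O·s/L.
C = Vt/(Pplat − PEEP) = 506.96 / (25.4 − 13) = 506.96/12.4 = 40.884 mL/cmH2O.
τ = R × C = 12.462 × 0.04088 L/cmH2O = 0.5094 s.
Fraction remaining = e^(−Te/τ) = e^(−0.71/0.5094) = 0.2481.
Trapped volume = 506.96 × 0.2481 = 125.78 mL.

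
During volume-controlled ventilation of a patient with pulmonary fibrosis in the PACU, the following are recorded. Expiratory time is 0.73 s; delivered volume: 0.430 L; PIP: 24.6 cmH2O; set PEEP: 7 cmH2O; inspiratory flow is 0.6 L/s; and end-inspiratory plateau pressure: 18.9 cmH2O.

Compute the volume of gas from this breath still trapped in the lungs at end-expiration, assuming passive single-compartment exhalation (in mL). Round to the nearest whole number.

51

R = (PIP − Pplat)/V̇ = (24.6 − 18.9) / 0.6 = 5.7/0.6 = 9.5 cmH2O·s/L.
C = Vt/(Pplat − PEEP) = 430.0 / (18.9 − 7) = 430.0/11.9 = 36.134 mL/cmH2O.
τ = R × C = 9.5 × 0.03613 L/cmH2O = 0.3432 s.
Fraction remaining = e^(−Te/τ) = e^(−0.73/0.3432) = 0.1192.
Trapped volume = 430.0 × 0.1192 = 51.256 mL.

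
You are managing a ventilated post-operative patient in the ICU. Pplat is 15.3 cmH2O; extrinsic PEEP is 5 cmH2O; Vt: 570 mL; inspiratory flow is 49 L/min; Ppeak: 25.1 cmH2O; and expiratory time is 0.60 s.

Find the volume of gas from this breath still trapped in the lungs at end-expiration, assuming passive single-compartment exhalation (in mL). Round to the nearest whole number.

231

Flow: 49 L/min ÷ 60 = 0.8167 L/s.
R = (PIP − Pplat)/V̇ = (25.1 − 15.3) / 0.8167 = 9.8/0.8167 = 12.0 cmH2O·s/L.
C = Vt/(Pplat − PEEP) = 570.0 / (15.3 − 5) = 570.0/10.3 = 55.34 mL/cmH2O.
τ = R × C = 12.0 × 0.05534 L/cmH2O = 0.6641 s.
Fraction remaining = e^(−Te/τ) = e^(−0.60/0.6641) = 0.4052.
Trapped volume = 570.0 × 0.4052 = 230.96 mL.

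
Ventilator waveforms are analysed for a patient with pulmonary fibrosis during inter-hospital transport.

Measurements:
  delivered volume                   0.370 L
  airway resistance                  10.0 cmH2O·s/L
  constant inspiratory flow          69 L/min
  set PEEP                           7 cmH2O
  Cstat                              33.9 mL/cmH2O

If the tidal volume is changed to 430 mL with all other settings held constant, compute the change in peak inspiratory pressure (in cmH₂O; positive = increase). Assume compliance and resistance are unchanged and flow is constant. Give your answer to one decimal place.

1.8

PIP = Vt/C + R·V̇ + PEEP (constant-flow equation of motion).
Only the elastic term changes: ΔPIP = ΔVt / C = (430 − 370) / 33.9 = 1.77 cmH2O.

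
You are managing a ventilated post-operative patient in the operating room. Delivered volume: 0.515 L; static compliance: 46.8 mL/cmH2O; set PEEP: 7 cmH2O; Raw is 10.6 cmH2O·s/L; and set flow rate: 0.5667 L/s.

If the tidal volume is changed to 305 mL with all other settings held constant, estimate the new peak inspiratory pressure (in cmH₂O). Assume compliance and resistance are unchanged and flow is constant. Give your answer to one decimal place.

19.5

PIP = Vt/C + R·V̇ + PEEP (constant-flow equation of motion).
Only the elastic term changes: ΔPIP = ΔVt / C = (305 − 515) / 46.8 = -4.487 cmH2O.
Original PIP = 515/46.8 + 10.6×0.5667 + 7 = 24.011 cmH2O; new PIP = 24.011 + (-4.487) = 19.524 cmH2O.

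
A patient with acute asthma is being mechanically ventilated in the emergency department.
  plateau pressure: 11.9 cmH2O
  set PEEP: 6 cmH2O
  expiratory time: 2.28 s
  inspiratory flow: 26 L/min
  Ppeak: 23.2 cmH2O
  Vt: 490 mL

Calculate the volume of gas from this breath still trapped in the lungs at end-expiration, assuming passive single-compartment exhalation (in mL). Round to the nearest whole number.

Flow: 26 L/min ÷ 60 = 0.4333 L/s.
R = (PIP − Pplat)/V̇ = (23.2 − 11.9) / 0.4333 = 11.3/0.4333 = 26.079 cmH2O·s/L.
C = Vt/(Pplat − PEEP) = 490.0 / (11.9 − 6) = 490.0/5.9 = 83.051 mL/cmH2O.
τ = R × C = 26.079 × 0.08305 L/cmH2O = 2.166 s.
Fraction remaining = e^(−Te/τ) = e^(−2.28/2.166) = 0.349.
Trapped volume = 490.0 × 0.349 = 171.01 mL.

171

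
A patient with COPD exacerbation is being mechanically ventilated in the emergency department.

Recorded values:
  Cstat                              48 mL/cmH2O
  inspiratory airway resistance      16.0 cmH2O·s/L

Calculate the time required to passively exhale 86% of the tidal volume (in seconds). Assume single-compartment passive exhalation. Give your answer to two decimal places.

τ = R × C = 16.0 × 48 mL/cmH2O = 16.0 × 0.048 L/cmH2O = 0.768 s.
Exhaled fraction f = 1 − e^(−t/τ) → t = −τ·ln(1 − f) = −0.768·ln(0.14) = 1.51 s.

1.51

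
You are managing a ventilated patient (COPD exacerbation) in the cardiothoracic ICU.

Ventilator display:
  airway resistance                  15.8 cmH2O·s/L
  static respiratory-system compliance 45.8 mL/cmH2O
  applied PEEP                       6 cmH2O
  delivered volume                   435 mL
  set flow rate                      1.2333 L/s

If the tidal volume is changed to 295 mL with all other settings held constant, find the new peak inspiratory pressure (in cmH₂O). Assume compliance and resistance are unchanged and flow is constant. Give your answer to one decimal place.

PIP = Vt/C + R·V̇ + PEEP (constant-flow equation of motion).
Only the elastic term changes: ΔPIP = ΔVt / C = (295 − 435) / 45.8 = -3.057 cmH2O.
Original PIP = 435/45.8 + 15.8×1.2333 + 6 = 34.984 cmH2O; new PIP = 34.984 + (-3.057) = 31.927 cmH2O.

31.9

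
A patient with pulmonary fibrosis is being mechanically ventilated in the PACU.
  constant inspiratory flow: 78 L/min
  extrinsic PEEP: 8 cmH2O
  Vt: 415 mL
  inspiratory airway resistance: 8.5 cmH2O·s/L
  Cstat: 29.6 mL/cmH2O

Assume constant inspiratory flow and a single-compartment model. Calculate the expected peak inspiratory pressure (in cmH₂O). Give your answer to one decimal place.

Flow: 78 L/min ÷ 60 = 1.3 L/s.
Equation of motion (constant flow): PIP = Vt/C + R·V̇ + PEEP.
PIP = 415/29.6 + 8.5×1.3 + 8 = 14.02 + 11.05 + 8 = 33.07 cmH2O.

33.1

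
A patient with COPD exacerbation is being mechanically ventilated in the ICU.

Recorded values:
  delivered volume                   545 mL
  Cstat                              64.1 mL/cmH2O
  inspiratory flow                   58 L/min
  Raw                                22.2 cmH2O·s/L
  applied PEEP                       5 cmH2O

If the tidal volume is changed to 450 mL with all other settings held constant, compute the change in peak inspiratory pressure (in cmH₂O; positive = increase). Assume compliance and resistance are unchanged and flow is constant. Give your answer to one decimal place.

PIP = Vt/C + R·V̇ + PEEP (constant-flow equation of motion).
Only the elastic term changes: ΔPIP = ΔVt / C = (450 − 545) / 64.1 = -1.482 cmH2O.

-1.5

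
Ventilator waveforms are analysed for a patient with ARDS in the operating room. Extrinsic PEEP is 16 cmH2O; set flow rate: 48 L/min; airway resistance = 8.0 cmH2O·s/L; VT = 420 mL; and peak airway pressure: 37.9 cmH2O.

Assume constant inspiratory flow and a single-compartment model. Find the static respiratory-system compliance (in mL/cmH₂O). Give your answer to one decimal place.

Flow: 48 L/min ÷ 60 = 0.8 L/s.
Equation of motion (constant flow): PIP = Vt/C + R·V̇ + PEEP.
Vt/C = PIP − R·V̇ − PEEP = 37.9 − 8.0×0.8 − 16 = 37.9 − 6.4 − 16 = 15.5 cmH2O.
C = Vt / 15.5 = 420 / 15.5 = 27.097 mL/cmH2O.

27.1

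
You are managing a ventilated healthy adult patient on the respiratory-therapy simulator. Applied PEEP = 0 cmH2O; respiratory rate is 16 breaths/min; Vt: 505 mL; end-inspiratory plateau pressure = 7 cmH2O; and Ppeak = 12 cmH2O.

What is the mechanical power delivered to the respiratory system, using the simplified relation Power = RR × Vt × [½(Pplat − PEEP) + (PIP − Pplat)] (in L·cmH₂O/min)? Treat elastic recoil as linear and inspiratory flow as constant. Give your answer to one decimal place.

Per-breath work = Vt × [½(Pplat−PEEP) + (PIP−Pplat)] = 0.505 × [0.5×7.0 + 5.0] = 0.505 × 8.5 = 4.293 L·cmH2O.
Power = 16 × 4.293 = 68.688 L·cmH2O/min.

68.7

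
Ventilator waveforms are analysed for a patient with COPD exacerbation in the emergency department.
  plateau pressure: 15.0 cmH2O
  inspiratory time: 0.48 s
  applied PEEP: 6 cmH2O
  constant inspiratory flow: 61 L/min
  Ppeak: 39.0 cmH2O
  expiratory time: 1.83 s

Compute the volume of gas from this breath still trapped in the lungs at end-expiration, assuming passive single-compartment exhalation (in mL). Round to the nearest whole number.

117

Flow: 61 L/min ÷ 60 = 1.0167 L/s.
Vt = flow × Ti = 1.0167 L/s × 0.48 s × 1000 mL/L = 488.02 mL.
R = (PIP − Pplat)/V̇ = (39.0 − 15.0) / 1.0167 = 24.0/1.0167 = 23.606 cmH2O·s/L.
C = Vt/(Pplat − PEEP) = 488.02 / (15.0 − 6) = 488.02/9.0 = 54.224 mL/cmH2O.
τ = R × C = 23.606 × 0.05422 L/cmH2O = 1.28 s.
Fraction remaining = e^(−Te/τ) = e^(−1.83/1.28) = 0.2394.
Trapped volume = 488.02 × 0.2394 = 116.83 mL.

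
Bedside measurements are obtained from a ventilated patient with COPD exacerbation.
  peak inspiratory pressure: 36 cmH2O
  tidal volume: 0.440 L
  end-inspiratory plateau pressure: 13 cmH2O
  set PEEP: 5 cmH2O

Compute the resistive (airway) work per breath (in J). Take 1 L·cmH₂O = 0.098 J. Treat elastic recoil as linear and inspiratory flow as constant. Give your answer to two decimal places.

0.99

With constant inspiratory flow the resistive pressure is constant at PIP − Pplat = 36 − 13 = 23.0 cmH2O, so resistive work = 23.0 × 0.440 = 10.12 L·cmH2O.
× 0.098 J/(L·cmH2O) → 0.9918 J.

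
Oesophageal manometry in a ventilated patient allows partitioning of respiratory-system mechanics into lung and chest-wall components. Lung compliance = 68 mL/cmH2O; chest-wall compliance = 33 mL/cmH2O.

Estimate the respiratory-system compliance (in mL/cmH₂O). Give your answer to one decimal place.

Lung and chest wall are elastances in series: 1/Crs = 1/CL + 1/Ccw.
1/Crs = 1/68 + 1/33 = 0.04501.
Crs = 22.217 mL/cmH2O.

22.2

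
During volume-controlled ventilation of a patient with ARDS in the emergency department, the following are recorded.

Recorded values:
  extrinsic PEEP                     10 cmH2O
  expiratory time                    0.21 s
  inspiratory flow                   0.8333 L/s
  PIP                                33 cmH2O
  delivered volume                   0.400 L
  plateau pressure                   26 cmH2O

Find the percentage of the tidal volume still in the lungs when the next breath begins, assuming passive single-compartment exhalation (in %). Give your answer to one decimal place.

36.8

R = (PIP − Pplat)/V̇ = (33 − 26) / 0.8333 = 7.0/0.8333 = 8.4 cmH2O·s/L.
C = Vt/(Pplat − PEEP) = 400.0 / (26 − 10) = 400.0/16.0 = 25.0 mL/cmH2O.
τ = R × C = 8.4 × 0.025 L/cmH2O = 0.21 s.
Fraction remaining at end-expiration = e^(−Te/τ) = e^(−0.21/0.21) = 0.3679 → 36.79%.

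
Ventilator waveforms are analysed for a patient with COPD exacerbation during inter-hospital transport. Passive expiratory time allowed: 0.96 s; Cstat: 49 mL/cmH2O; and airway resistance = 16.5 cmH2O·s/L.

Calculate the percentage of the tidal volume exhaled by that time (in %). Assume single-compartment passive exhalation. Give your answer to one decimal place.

69.5

τ = R × C = 16.5 × 49 mL/cmH2O = 16.5 × 0.049 L/cmH2O = 0.8085 s.
Passive exhalation: V(t)/V₀ = e^(−t/τ) = e^(−0.96/0.8085) = 0.305.
Fraction exhaled = 1 − 0.305 = 0.695 → 69.5%.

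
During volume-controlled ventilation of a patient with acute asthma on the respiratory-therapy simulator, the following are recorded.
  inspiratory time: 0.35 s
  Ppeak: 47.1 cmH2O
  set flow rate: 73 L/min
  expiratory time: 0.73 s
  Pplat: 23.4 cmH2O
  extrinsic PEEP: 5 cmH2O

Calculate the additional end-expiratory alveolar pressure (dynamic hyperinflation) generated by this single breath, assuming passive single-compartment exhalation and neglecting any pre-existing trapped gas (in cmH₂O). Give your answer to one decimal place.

3.6

Flow: 73 L/min ÷ 60 = 1.2167 L/s.
Vt = flow × Ti = 1.2167 L/s × 0.35 s × 1000 mL/L = 425.85 mL.
R = (PIP − Pplat)/V̇ = (47.1 − 23.4) / 1.2167 = 23.7/1.2167 = 19.479 cmH2O·s/L.
C = Vt/(Pplat − PEEP) = 425.85 / (23.4 − 5) = 425.85/18.4 = 23.144 mL/cmH2O.
τ = R × C = 19.479 × 0.02314 L/cmH2O = 0.4507 s.
Fraction remaining = e^(−Te/τ) = e^(−0.73/0.4507) = 0.198; trapped volume = 425.85 × 0.198 = 84.318 mL.
Additional alveolar pressure from trapping ≈ V_trapped / C = 84.318 / 23.144 = 3.643 cmH2O.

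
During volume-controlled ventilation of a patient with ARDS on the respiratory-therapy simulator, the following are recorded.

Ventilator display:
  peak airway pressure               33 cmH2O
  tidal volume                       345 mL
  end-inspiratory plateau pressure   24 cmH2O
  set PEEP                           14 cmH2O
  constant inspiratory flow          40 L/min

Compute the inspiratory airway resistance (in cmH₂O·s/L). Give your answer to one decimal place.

13.5

Flow: 40 L/min ÷ 60 = 0.6667 L/s.
Raw = (PIP − Pplat) / flow = (33 − 24) / 0.6667 = 9.0 / 0.6667 = 13.499 cmH2O·s/L.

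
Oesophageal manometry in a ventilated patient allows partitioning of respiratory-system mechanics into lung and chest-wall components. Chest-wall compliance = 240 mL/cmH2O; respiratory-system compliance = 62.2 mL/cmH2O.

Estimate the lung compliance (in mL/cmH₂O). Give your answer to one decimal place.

84.0

1/CL = 1/Crs − 1/Ccw.
1/CL = 1/62.2 − 1/240 = 0.01191.
CL = 83.963 mL/cmH2O.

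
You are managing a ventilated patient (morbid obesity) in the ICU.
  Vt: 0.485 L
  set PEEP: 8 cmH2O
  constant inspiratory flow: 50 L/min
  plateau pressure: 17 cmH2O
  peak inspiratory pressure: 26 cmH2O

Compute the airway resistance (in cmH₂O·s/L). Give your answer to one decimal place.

10.8

Flow: 50 L/min ÷ 60 = 0.8333 L/s.
Raw = (PIP − Pplat) / flow = (26 − 17) / 0.8333 = 9.0 / 0.8333 = 10.8 cmH2O·s/L.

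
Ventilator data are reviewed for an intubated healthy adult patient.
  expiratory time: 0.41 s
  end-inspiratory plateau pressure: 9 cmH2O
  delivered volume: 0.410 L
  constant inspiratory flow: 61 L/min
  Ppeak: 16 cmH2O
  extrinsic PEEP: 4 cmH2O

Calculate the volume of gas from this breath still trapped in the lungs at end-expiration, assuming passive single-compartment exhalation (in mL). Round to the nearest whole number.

198

Flow: 61 L/min ÷ 60 = 1.0167 L/s.
R = (PIP − Pplat)/V̇ = (16 − 9) / 1.0167 = 7.0/1.0167 = 6.885 cmH2O·s/L.
C = Vt/(Pplat − PEEP) = 410.0 / (9 − 4) = 410.0/5.0 = 82.0 mL/cmH2O.
τ = R × C = 6.885 × 0.082 L/cmH2O = 0.5646 s.
Fraction remaining = e^(−Te/τ) = e^(−0.41/0.5646) = 0.4838.
Trapped volume = 410.0 × 0.4838 = 198.36 mL.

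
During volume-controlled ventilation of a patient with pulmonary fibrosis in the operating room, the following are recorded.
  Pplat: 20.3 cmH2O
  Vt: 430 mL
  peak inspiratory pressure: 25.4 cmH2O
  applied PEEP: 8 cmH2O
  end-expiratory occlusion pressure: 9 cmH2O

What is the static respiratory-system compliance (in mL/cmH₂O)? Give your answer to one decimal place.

38.1

End-expiratory occlusion gives total PEEP = 9 cmH2O (intrinsic PEEP = 9 − 8 = 1). Use total PEEP for the elastic gradient.
Cstat = Vt / (Pplat − PEEPtotal) = 430 / (20.3 − 9) = 430 / 11.3 = 38.053 mL/cmH2O.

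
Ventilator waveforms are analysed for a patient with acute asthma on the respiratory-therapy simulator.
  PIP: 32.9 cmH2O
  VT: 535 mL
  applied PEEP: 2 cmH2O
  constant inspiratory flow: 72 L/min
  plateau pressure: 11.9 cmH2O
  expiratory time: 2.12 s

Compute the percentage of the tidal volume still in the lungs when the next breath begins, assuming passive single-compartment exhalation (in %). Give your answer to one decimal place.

10.6

Flow: 72 L/min ÷ 60 = 1.2 L/s.
R = (PIP − Pplat)/V̇ = (32.9 − 11.9) / 1.2 = 21.0/1.2 = 17.5 cmH2O·s/L.
C = Vt/(Pplat − PEEP) = 535.0 / (11.9 − 2) = 535.0/9.9 = 54.04 mL/cmH2O.
τ = R × C = 17.5 × 0.05404 L/cmH2O = 0.9457 s.
Fraction remaining at end-expiration = e^(−Te/τ) = e^(−2.12/0.9457) = 0.1063 → 10.63%.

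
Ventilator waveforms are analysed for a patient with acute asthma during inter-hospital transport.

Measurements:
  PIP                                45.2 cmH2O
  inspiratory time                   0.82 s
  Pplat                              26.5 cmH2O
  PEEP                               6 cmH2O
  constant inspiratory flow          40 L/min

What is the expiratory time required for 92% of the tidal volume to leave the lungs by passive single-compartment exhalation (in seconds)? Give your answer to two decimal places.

1.89

Flow: 40 L/min ÷ 60 = 0.6667 L/s.
Vt = flow × Ti = 0.6667 L/s × 0.82 s × 1000 mL/L = 546.69 mL.
R = (PIP − Pplat)/V̇ = (45.2 − 26.5) / 0.6667 = 18.7/0.6667 = 28.049 cmH2O·s/L.
C = Vt/(Pplat − PEEP) = 546.69 / (26.5 − 6) = 546.69/20.5 = 26.668 mL/cmH2O.
τ = R × C = 28.049 × 0.02667 L/cmH2O = 0.7481 s.
t = −τ·ln(1 − 0.92) = −0.7481·ln(0.08) = 1.889 s.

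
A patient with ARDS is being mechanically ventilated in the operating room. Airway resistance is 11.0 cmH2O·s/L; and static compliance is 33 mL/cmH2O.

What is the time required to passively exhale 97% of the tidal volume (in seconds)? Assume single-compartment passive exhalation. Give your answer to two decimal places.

τ = R × C = 11.0 × 33 mL/cmH2O = 11.0 × 0.033 L/cmH2O = 0.363 s.
Exhaled fraction f = 1 − e^(−t/τ) → t = −τ·ln(1 − f) = −0.363·ln(0.03) = 1.273 s.

1.27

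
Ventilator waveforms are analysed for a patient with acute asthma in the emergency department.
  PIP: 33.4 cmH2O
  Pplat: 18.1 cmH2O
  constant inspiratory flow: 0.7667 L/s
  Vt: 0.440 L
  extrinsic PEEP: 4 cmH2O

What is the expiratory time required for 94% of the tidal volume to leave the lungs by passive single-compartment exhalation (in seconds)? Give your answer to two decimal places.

1.75

R = (PIP − Pplat)/V̇ = (33.4 − 18.1) / 0.7667 = 15.3/0.7667 = 19.956 cmH2O·s/L.
C = Vt/(Pplat − PEEP) = 440.0 / (18.1 − 4) = 440.0/14.1 = 31.206 mL/cmH2O.
τ = R × C = 19.956 × 0.03121 L/cmH2O = 0.6228 s.
t = −τ·ln(1 − 0.94) = −0.6228·ln(0.06) = 1.752 s.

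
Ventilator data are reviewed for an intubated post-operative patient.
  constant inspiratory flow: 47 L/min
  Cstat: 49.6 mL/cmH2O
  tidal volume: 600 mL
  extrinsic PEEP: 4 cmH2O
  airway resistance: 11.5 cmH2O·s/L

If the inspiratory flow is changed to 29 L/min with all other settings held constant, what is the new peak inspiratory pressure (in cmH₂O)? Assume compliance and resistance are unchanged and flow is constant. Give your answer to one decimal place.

Flow: 47 L/min ÷ 60 = 0.7833 L/s.
New flow: 29 L/min ÷ 60 = 0.4833 L/s.
PIP = Vt/C + R·V̇ + PEEP (constant-flow equation of motion).
Only the resistive term changes: ΔPIP = R × ΔV̇ = 11.5 × (0.4833 − 0.7833) = 11.5 × -0.3 = -3.45 cmH2O.
Original PIP = 600/49.6 + 11.5×0.7833 + 4 = 25.105 cmH2O; new PIP = 25.105 + (-3.45) = 21.655 cmH2O.

21.7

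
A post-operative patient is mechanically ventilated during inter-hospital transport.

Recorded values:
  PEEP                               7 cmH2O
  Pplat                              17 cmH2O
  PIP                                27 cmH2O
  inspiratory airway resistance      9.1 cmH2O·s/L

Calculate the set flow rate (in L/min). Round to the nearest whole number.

66

flow = (PIP − Pplat) / Raw = (27 − 17) / 9.1 = 1.099 L/s × 60 = 65.94 L/min.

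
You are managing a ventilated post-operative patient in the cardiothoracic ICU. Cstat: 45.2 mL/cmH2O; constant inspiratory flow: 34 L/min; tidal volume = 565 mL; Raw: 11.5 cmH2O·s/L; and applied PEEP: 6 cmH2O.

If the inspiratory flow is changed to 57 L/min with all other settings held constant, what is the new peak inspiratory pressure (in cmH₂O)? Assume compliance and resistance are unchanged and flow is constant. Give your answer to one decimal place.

29.4

Flow: 34 L/min ÷ 60 = 0.5667 L/s.
New flow: 57 L/min ÷ 60 = 0.95 L/s.
PIP = Vt/C + R·V̇ + PEEP (constant-flow equation of motion).
Only the resistive term changes: ΔPIP = R × ΔV̇ = 11.5 × (0.95 − 0.5667) = 11.5 × 0.3833 = 4.408 cmH2O.
Original PIP = 565/45.2 + 11.5×0.5667 + 6 = 25.017 cmH2O; new PIP = 25.017 + (4.408) = 29.425 cmH2O.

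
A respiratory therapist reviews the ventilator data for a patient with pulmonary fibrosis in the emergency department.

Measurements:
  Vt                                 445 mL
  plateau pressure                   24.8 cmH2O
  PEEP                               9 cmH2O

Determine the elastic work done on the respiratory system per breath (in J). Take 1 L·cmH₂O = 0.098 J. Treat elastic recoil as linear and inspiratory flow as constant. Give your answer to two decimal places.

Elastic work ≈ ½ × (Pplat − PEEP) × Vt = 0.5 × (24.8 − 9) × 0.445 L = 0.5 × 15.8 × 0.445 = 3.516 L·cmH2O.
× 0.098 J/(L·cmH2O) → 0.3446 J.

0.34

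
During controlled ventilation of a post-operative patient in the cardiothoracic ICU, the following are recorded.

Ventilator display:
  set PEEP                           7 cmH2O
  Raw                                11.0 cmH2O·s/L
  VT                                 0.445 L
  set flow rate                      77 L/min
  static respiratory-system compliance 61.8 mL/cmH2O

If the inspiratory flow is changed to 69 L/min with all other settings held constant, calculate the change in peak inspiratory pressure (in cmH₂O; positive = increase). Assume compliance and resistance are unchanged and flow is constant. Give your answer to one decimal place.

-1.5

Flow: 77 L/min ÷ 60 = 1.2833 L/s.
New flow: 69 L/min ÷ 60 = 1.15 L/s.
PIP = Vt/C + R·V̇ + PEEP (constant-flow equation of motion).
Only the resistive term changes: ΔPIP = R × ΔV̇ = 11.0 × (1.15 − 1.2833) = 11.0 × -0.1333 = -1.466 cmH2O.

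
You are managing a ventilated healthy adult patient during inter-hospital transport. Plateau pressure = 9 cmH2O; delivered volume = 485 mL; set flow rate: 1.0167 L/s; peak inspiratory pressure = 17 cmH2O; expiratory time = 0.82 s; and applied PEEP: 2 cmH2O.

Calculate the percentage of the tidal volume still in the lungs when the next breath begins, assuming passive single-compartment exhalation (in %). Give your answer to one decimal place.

22.2

R = (PIP − Pplat)/V̇ = (17 − 9) / 1.0167 = 8.0/1.0167 = 7.869 cmH2O·s/L.
C = Vt/(Pplat − PEEP) = 485.0 / (9 − 2) = 485.0/7.0 = 69.286 mL/cmH2O.
τ = R × C = 7.869 × 0.06929 L/cmH2O = 0.5452 s.
Fraction remaining at end-expiration = e^(−Te/τ) = e^(−0.82/0.5452) = 0.2222 → 22.22%.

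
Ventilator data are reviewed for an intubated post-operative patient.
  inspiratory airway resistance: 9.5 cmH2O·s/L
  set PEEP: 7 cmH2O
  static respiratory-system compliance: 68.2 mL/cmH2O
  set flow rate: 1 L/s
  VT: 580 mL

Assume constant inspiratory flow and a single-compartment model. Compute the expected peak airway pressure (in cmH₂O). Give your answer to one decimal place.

25.0

Equation of motion (constant flow): PIP = Vt/C + R·V̇ + PEEP.
PIP = 580/68.2 + 9.5×1 + 7 = 8.504 + 9.5 + 7 = 25.004 cmH2O.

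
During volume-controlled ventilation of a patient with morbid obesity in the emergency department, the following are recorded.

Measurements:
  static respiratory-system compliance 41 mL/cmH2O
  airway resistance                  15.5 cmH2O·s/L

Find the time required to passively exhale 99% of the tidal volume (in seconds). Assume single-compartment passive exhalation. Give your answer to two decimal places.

τ = R × C = 15.5 × 41 mL/cmH2O = 15.5 × 0.041 L/cmH2O = 0.6355 s.
Exhaled fraction f = 1 − e^(−t/τ) → t = −τ·ln(1 − f) = −0.6355·ln(0.01) = 2.927 s.

2.93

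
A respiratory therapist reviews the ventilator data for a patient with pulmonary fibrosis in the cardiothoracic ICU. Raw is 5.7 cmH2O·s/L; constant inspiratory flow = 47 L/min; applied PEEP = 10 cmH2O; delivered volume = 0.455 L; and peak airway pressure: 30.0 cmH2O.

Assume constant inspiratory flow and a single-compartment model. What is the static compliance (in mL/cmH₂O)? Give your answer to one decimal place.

29.3

Flow: 47 L/min ÷ 60 = 0.7833 L/s.
Equation of motion (constant flow): PIP = Vt/C + R·V̇ + PEEP.
Vt/C = PIP − R·V̇ − PEEP = 30.0 − 5.7×0.7833 − 10 = 30.0 − 4.465 − 10 = 15.535 cmH2O.
C = Vt / 15.535 = 455 / 15.535 = 29.289 mL/cmH2O.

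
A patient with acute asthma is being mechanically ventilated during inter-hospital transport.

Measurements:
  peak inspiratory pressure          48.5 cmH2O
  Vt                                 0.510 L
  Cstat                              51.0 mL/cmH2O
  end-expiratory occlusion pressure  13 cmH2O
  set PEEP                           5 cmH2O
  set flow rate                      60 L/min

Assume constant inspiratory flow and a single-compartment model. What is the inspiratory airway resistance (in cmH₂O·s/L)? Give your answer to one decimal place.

25.5

Flow: 60 L/min ÷ 60 = 1 L/s.
Total PEEP = 13 cmH2O (set 5 + intrinsic 8); this is the baseline alveolar pressure.
Equation of motion (constant flow): PIP = Vt/C + R·V̇ + PEEP.
R·V̇ = PIP − Vt/C − PEEP = 48.5 − 510/51.0 − 13 = 48.5 − 10.0 − 13 = 25.5 cmH2O.
R = 25.5 / 1 = 25.5 cmH2O·s/L.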